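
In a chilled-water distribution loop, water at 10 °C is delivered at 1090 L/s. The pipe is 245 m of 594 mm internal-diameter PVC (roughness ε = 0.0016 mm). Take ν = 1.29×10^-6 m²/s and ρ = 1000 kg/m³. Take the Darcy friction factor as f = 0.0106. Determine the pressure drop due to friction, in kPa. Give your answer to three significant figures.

V = 4Q/(πD²) = 4·1.09/(π·0.594²) = 3.933 m/s
h_f = f(L/D)V²/(2g) = 0.01060·(245/0.594)·3.933²/(2·9.81) = 3.448 m
Δp = ρg·h_f = 1000·9.81·3.448 = 33.82 kPa

Δp ≈ 33.8 kPa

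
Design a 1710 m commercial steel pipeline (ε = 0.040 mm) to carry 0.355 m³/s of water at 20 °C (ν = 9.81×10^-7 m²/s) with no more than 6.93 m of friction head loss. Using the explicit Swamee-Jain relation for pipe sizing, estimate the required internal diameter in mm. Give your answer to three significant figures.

D ≈ 513 mm

Swamee-Jain (Type III): D = 0.66·[ε^1.25·(LQ²/(gh_f))^4.75 + ν·Q^9.4·(L/(gh_f))^5.2]^0.04
LQ²/(gh_f) = 3.170; L/(gh_f) = 25.15
Term 1 = ε^1.25·(…)^4.75 = 7.63×10^-4; Term 2 = ν·Q^9.4·(…)^5.2 = 0.00111
D = 0.66·(7.63×10^-4 + 0.00111)^0.04 = 0.5134 m = 513 mm
Check: V = 1.71 m/s, Re = 8.97×10^5, f = 0.01330, h_f = 6.64 m ≈ 6.93 m ✓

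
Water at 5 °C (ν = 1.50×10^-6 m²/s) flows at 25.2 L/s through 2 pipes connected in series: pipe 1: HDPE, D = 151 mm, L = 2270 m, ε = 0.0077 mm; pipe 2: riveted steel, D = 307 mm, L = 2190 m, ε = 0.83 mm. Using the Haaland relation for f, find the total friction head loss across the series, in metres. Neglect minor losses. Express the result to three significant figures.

H ≈ 26.7 m

Pipe 1: V = 1.407 m/s, Re = 1.42×10^5, ε/D = 5.10×10^-5, f = 0.01687, h_1 = f(L/D)V²/2g = 25.59 m
Pipe 2: V = 0.3404 m/s, Re = 6.97×10^4, ε/D = 0.00270, f = 0.02722, h_2 = f(L/D)V²/2g = 1.147 m
Series → Q common, losses add: H = Σh = 26.74 m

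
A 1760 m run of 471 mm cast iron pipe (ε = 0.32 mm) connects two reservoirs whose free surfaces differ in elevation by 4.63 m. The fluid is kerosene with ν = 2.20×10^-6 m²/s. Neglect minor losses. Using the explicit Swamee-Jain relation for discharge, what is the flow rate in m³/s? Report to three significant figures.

Q ≈ 0.195 m³/s

Swamee-Jain (Type II): Q = -0.965·√(gD⁵h_f/L)·ln[ε/(3.7D) + √(3.17ν²L/(gD³h_f))]
√(gD⁵h_f/L) = √(9.81·0.471⁵·4.63/1760) = 0.02446
ε/(3.7D) = 1.84×10^-4; √(3.17ν²L/(gD³h_f)) = 7.54×10^-5
Q = -0.965·0.02446·ln(2.591×10^-4) = 0.1949 m³/s
Check: V = 1.12 m/s, Re = 2.40×10^5, f = 0.01957, h_f = 4.66 m ≈ 4.63 m ✓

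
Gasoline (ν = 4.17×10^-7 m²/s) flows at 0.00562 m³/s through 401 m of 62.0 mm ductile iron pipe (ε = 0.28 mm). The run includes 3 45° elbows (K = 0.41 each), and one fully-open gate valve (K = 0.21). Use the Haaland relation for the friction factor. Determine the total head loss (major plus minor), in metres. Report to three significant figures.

V = 4Q/(πD²) = 1.862 m/s; V²/2g = 0.1766 m
Re = 2.77×10^5, ε/D = 0.00452 → f = 0.02985 (Haaland)
Major: h_f = f(L/D)·V²/2g = 0.02985·6468·0.1766 = 34.09 m
Minor: ΣK = 1.44; h_m = ΣK·V²/2g = 0.2543 m
Total H_L = 34.09 + 0.2543 = 34.35 m

H_L ≈ 34.3 m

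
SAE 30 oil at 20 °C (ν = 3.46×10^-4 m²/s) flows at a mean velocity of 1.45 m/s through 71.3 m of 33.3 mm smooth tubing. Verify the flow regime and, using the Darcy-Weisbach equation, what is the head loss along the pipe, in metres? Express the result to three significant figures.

Re = VD/ν = 1.45·0.03330/3.46×10^-4 = 140 → laminar (Re < 2300)
f = 64/Re = 0.4586
h_f = f(L/D)V²/(2g) = 0.4586·(71.3/0.03330)·1.45²/(2·9.81) = 105.2 m

h_f ≈ 105 m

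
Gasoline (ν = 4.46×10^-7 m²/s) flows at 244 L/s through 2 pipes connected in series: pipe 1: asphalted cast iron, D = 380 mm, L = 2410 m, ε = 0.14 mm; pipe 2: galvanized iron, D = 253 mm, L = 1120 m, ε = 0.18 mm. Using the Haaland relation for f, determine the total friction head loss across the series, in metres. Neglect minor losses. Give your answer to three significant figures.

H ≈ 121 m

Pipe 1: V = 2.151 m/s, Re = 1.83×10^6, ε/D = 3.68×10^-4, f = 0.01595, h_1 = f(L/D)V²/2g = 23.86 m
Pipe 2: V = 4.854 m/s, Re = 2.75×10^6, ε/D = 7.11×10^-4, f = 0.01827, h_2 = f(L/D)V²/2g = 97.09 m
Series → Q common, losses add: H = Σh = 121.0 m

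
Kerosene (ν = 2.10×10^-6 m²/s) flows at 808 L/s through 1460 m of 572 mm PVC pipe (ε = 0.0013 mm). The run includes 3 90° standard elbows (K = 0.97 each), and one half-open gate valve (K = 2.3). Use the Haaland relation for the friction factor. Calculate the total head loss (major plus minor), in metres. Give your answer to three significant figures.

H_L ≈ 18.0 m

V = 4Q/(πD²) = 3.144 m/s; V²/2g = 0.5039 m
Re = 8.56×10^5, ε/D = 2.27×10^-6 → f = 0.01193 (Haaland)
Major: h_f = f(L/D)·V²/2g = 0.01193·2552·0.5039 = 15.34 m
Minor: ΣK = 5.21; h_m = ΣK·V²/2g = 2.625 m
Total H_L = 15.34 + 2.625 = 17.97 m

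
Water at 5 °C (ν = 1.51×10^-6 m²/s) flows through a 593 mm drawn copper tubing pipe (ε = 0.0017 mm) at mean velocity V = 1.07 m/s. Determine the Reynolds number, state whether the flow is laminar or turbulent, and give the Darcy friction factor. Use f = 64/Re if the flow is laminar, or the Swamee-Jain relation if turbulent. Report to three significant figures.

Re = VD/ν = 1.070·0.593/1.51×10^-6 = 4.20×10^5
Re > 4000 → turbulent; ε/D = 2.87×10^-6
Swamee-Jain: f = 0.01355

Re ≈ 4.20×10^5; turbulent; f ≈ 0.0135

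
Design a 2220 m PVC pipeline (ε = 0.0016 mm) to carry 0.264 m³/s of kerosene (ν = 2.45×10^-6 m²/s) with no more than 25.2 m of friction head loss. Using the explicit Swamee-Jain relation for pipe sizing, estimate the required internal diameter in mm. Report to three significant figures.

D ≈ 377 mm

Swamee-Jain (Type III): D = 0.66·[ε^1.25·(LQ²/(gh_f))^4.75 + ν·Q^9.4·(L/(gh_f))^5.2]^0.04
LQ²/(gh_f) = 0.6259; L/(gh_f) = 8.980
Term 1 = ε^1.25·(…)^4.75 = 6.14×10^-9; Term 2 = ν·Q^9.4·(…)^5.2 = 8.12×10^-7
D = 0.66·(6.14×10^-9 + 8.12×10^-7)^0.04 = 0.3767 m = 377 mm
Check: V = 2.37 m/s, Re = 3.64×10^5, f = 0.01392, h_f = 23.5 m ≈ 25.2 m ✓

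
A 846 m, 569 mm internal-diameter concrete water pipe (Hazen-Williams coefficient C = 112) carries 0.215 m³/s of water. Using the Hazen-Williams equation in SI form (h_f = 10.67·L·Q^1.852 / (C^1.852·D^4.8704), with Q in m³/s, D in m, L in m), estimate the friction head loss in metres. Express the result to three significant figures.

h_f ≈ 1.31 m

h_f = 10.67·846·0.215^1.852 / (112^1.852·0.569^4.8704) = 1.308 m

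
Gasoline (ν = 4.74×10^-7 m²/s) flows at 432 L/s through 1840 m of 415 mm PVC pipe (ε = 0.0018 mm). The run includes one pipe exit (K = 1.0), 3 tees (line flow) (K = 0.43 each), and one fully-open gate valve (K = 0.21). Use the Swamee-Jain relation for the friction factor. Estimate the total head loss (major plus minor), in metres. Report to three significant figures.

V = 4Q/(πD²) = 3.194 m/s; V²/2g = 0.5199 m
Re = 2.80×10^6, ε/D = 4.34×10^-6 → f = 0.01004 (Swamee-Jain)
Major: h_f = f(L/D)·V²/2g = 0.01004·4434·0.5199 = 23.14 m
Minor: ΣK = 2.50; h_m = ΣK·V²/2g = 1.300 m
Total H_L = 23.14 + 1.300 = 24.44 m

H_L ≈ 24.4 m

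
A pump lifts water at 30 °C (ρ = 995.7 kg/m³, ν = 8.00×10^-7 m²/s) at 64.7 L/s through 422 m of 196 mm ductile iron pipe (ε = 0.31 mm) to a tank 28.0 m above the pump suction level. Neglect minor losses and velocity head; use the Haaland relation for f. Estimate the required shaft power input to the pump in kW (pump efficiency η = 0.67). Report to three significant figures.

P_shaft ≈ 37.1 kW

V = 4Q/(πD²) = 2.144 m/s; Re = 5.25×10^5; ε/D = 0.00158; f = 0.02243
h_f = f(L/D)V²/2g = 11.32 m
Total head H = z + h_f = 28.0 + 11.32 = 39.32 m
P_hyd = ρgQH = 995.7·9.81·0.0647·39.32 = 24.85 kW
P_shaft = P_hyd/η = 24.85/0.67 = 37.09 kW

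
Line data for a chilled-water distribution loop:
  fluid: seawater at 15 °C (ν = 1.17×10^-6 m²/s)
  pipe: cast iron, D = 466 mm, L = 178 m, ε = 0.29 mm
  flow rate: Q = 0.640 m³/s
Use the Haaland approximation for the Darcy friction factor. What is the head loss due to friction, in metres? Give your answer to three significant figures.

h_f ≈ 4.89 m

V = 4Q/(πD²) = 4·0.640/(π·0.466²) = 3.752 m/s
Re = VD/ν = 3.752·0.466/1.17×10^-6 = 1.49×10^6 → turbulent
ε/D = 0.29/466 = 6.22×10^-4
Haaland: f = 0.01784
h_f = f(L/D)V²/(2g) = 0.01784·(178/0.466)·3.752²/(2·9.81) = 4.891 m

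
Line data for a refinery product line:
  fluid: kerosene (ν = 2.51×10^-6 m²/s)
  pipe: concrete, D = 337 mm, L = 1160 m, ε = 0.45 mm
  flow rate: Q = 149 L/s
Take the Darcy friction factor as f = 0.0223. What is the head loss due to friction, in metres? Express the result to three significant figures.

h_f ≈ 10.9 m

V = 4Q/(πD²) = 4·0.149/(π·0.337²) = 1.670 m/s
h_f = f(L/D)V²/(2g) = 0.02230·(1160/0.337)·1.670²/(2·9.81) = 10.92 m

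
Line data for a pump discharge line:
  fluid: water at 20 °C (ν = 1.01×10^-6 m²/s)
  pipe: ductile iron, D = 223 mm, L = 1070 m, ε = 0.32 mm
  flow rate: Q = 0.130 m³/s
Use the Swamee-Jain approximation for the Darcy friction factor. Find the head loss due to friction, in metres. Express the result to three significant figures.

V = 4Q/(πD²) = 4·0.130/(π·0.223²) = 3.328 m/s
Re = VD/ν = 3.328·0.223/1.01×10^-6 = 7.35×10^5 → turbulent
ε/D = 0.32/223 = 0.00143
Swamee-Jain: f = 0.02190
h_f = f(L/D)V²/(2g) = 0.02190·(1070/0.223)·3.328²/(2·9.81) = 59.33 m

h_f ≈ 59.3 m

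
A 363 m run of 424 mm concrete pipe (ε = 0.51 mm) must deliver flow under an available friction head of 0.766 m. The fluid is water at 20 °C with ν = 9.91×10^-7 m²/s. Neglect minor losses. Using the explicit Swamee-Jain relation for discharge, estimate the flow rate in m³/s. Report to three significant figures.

Q ≈ 0.128 m³/s

Swamee-Jain (Type II): Q = -0.965·√(gD⁵h_f/L)·ln[ε/(3.7D) + √(3.17ν²L/(gD³h_f))]
√(gD⁵h_f/L) = √(9.81·0.424⁵·0.766/363) = 0.01684
ε/(3.7D) = 3.25×10^-4; √(3.17ν²L/(gD³h_f)) = 4.44×10^-5
Q = -0.965·0.01684·ln(3.695×10^-4) = 0.1285 m³/s
Check: V = 0.910 m/s, Re = 3.89×10^5, f = 0.02135, h_f = 0.771 m ≈ 0.766 m ✓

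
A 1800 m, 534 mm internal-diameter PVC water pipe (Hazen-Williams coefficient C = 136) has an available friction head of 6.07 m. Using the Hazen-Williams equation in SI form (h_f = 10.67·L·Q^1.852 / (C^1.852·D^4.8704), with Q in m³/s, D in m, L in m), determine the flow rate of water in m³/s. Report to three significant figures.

Rearranging: Q = [h_f·C^1.852·D^4.8704 / (10.67·L)]^(1/1.852)
Q = [6.07·136^1.852·0.534^4.8704 / (10.67·1800)]^0.540 = 0.3365 m³/s

Q ≈ 0.337 m³/s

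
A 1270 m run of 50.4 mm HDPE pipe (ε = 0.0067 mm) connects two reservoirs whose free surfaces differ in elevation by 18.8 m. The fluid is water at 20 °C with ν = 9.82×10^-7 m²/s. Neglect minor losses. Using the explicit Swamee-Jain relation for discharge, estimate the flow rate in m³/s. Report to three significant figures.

Swamee-Jain (Type II): Q = -0.965·√(gD⁵h_f/L)·ln[ε/(3.7D) + √(3.17ν²L/(gD³h_f))]
√(gD⁵h_f/L) = √(9.81·0.0504⁵·18.8/1270) = 2.173×10^-4
ε/(3.7D) = 3.59×10^-5; √(3.17ν²L/(gD³h_f)) = 4.05×10^-4
Q = -0.965·2.173×10^-4·ln(4.414×10^-4) = 0.001620 m³/s
Check: V = 0.812 m/s, Re = 4.17×10^4, f = 0.02212, h_f = 18.7 m ≈ 18.8 m ✓

Q ≈ 0.00162 m³/s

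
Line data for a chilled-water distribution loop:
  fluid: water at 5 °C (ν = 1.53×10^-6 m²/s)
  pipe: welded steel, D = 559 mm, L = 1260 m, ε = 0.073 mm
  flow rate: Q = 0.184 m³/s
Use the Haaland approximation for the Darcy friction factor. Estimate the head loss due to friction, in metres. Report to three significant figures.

V = 4Q/(πD²) = 4·0.184/(π·0.559²) = 0.7497 m/s
Re = VD/ν = 0.7497·0.559/1.53×10^-6 = 2.74×10^5 → turbulent
ε/D = 0.073/559 = 1.31×10^-4
Haaland: f = 0.01568
h_f = f(L/D)V²/(2g) = 0.01568·(1260/0.559)·0.7497²/(2·9.81) = 1.013 m

h_f ≈ 1.01 m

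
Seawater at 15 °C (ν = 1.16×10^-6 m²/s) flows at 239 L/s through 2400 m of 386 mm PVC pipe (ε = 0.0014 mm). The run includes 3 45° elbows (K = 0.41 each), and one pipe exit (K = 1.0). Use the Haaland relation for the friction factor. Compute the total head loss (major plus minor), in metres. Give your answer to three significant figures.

V = 4Q/(πD²) = 2.042 m/s; V²/2g = 0.2126 m
Re = 6.80×10^5, ε/D = 3.63×10^-6 → f = 0.01242 (Haaland)
Major: h_f = f(L/D)·V²/2g = 0.01242·6218·0.2126 = 16.42 m
Minor: ΣK = 2.23; h_m = ΣK·V²/2g = 0.4741 m
Total H_L = 16.42 + 0.4741 = 16.90 m

H_L ≈ 16.9 m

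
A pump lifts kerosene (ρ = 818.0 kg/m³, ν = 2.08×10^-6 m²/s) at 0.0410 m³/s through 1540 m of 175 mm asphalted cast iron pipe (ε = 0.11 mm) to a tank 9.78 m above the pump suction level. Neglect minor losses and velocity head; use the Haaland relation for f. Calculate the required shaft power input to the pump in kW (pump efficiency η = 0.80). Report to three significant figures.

V = 4Q/(πD²) = 1.705 m/s; Re = 1.43×10^5; ε/D = 6.29×10^-4; f = 0.01983
h_f = f(L/D)V²/2g = 25.84 m
Total head H = z + h_f = 9.78 + 25.84 = 35.62 m
P_hyd = ρgQH = 818.0·9.81·0.0410·35.62 = 11.72 kW
P_shaft = P_hyd/η = 11.72/0.80 = 14.65 kW

P_shaft ≈ 14.7 kW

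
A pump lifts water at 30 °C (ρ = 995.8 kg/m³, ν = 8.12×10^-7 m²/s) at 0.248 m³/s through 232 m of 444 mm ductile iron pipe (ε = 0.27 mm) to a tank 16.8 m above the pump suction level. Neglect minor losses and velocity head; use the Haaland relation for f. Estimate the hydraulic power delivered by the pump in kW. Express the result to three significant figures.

V = 4Q/(πD²) = 1.602 m/s; Re = 8.76×10^5; ε/D = 6.08×10^-4; f = 0.01793
h_f = f(L/D)V²/2g = 1.225 m
Total head H = z + h_f = 16.8 + 1.225 = 18.02 m
P_hyd = ρgQH = 995.8·9.81·0.248·18.02 = 43.67 kW

P_hyd ≈ 43.7 kW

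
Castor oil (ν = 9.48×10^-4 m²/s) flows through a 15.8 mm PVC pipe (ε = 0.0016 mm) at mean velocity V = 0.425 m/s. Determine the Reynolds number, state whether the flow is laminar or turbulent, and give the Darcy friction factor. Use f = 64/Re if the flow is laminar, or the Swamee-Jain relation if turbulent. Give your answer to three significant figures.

Re = VD/ν = 0.4250·0.0158/9.48×10^-4 = 7.08
Re < 2300 → laminar → f = 64/Re = 9.035

Re ≈ 7.08; laminar; f = 64/Re ≈ 9.04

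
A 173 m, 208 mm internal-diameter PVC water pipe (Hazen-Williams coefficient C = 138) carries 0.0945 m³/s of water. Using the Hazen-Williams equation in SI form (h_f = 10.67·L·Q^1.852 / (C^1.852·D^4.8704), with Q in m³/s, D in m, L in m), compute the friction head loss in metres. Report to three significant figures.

h_f = 10.67·173·0.0945^1.852 / (138^1.852·0.208^4.8704) = 5.333 m

h_f ≈ 5.33 m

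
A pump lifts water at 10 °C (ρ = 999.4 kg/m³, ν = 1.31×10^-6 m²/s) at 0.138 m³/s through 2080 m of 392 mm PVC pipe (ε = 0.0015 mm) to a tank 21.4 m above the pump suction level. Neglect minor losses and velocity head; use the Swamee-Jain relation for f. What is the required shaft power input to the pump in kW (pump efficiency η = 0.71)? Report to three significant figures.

V = 4Q/(πD²) = 1.143 m/s; Re = 3.42×10^5; ε/D = 3.83×10^-6; f = 0.01408
h_f = f(L/D)V²/2g = 4.977 m
Total head H = z + h_f = 21.4 + 4.977 = 26.38 m
P_hyd = ρgQH = 999.4·9.81·0.138·26.38 = 35.69 kW
P_shaft = P_hyd/η = 35.69/0.71 = 50.26 kW

P_shaft ≈ 50.3 kW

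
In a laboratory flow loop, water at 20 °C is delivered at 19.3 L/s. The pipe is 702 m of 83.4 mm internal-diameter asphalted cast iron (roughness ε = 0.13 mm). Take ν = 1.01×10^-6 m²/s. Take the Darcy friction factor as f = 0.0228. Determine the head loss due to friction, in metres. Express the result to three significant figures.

h_f ≈ 122 m

V = 4Q/(πD²) = 4·0.0193/(π·0.0834²) = 3.533 m/s
h_f = f(L/D)V²/(2g) = 0.02280·(702/0.0834)·3.533²/(2·9.81) = 122.1 m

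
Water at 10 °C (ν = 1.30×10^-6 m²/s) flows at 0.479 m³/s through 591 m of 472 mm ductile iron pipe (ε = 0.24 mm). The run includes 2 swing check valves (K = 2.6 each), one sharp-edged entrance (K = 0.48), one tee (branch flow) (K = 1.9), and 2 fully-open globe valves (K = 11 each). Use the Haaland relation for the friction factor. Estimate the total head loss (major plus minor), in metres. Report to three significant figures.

V = 4Q/(πD²) = 2.738 m/s; V²/2g = 0.3820 m
Re = 9.94×10^5, ε/D = 5.08×10^-4 → f = 0.01723 (Haaland)
Major: h_f = f(L/D)·V²/2g = 0.01723·1252·0.3820 = 8.242 m
Minor: ΣK = 29.6; h_m = ΣK·V²/2g = 11.30 m
Total H_L = 8.242 + 11.30 = 19.54 m

H_L ≈ 19.5 m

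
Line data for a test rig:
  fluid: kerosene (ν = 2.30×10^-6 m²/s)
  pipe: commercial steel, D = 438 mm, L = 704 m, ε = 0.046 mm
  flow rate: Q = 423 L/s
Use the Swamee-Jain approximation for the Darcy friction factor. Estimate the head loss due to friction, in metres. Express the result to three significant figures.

h_f ≈ 9.31 m

V = 4Q/(πD²) = 4·0.423/(π·0.438²) = 2.807 m/s
Re = VD/ν = 2.807·0.438/2.30×10^-6 = 5.35×10^5 → turbulent
ε/D = 0.046/438 = 1.05×10^-4
Swamee-Jain: f = 0.01442
h_f = f(L/D)V²/(2g) = 0.01442·(704/0.438)·2.807²/(2·9.81) = 9.309 m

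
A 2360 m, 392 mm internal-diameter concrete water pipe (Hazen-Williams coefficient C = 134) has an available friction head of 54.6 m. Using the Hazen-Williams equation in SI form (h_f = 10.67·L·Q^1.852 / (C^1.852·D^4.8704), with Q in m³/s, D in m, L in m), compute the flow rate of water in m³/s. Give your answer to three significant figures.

Q ≈ 0.416 m³/s

Rearranging: Q = [h_f·C^1.852·D^4.8704 / (10.67·L)]^(1/1.852)
Q = [54.6·134^1.852·0.392^4.8704 / (10.67·2360)]^0.540 = 0.4160 m³/s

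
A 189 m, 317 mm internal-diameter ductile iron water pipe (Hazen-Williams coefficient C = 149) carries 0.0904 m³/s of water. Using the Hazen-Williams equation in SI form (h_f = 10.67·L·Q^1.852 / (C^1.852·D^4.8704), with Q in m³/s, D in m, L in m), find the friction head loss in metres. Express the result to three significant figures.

h_f = 10.67·189·0.0904^1.852 / (149^1.852·0.317^4.8704) = 0.5981 m

h_f ≈ 0.598 m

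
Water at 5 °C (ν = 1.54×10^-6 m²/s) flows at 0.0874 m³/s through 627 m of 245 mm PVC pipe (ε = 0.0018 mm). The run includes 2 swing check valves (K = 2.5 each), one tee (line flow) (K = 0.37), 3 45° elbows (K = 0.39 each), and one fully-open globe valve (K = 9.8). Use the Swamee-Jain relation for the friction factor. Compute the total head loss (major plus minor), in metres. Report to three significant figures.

H_L ≈ 9.37 m

V = 4Q/(πD²) = 1.854 m/s; V²/2g = 0.1752 m
Re = 2.95×10^5, ε/D = 7.35×10^-6 → f = 0.01451 (Swamee-Jain)
Major: h_f = f(L/D)·V²/2g = 0.01451·2559·0.1752 = 6.503 m
Minor: ΣK = 16.3; h_m = ΣK·V²/2g = 2.862 m
Total H_L = 6.503 + 2.862 = 9.366 m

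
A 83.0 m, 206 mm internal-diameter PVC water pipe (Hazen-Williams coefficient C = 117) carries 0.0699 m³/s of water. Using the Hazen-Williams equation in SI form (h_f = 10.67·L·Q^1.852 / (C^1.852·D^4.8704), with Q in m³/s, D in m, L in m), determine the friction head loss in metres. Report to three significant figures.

h_f = 10.67·83.0·0.0699^1.852 / (117^1.852·0.206^4.8704) = 2.083 m

h_f ≈ 2.08 m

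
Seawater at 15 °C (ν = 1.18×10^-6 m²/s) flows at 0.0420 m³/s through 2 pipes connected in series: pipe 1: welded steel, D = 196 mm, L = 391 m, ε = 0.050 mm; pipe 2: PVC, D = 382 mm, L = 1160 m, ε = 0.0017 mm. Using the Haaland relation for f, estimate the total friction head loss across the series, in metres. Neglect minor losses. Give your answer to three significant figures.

Pipe 1: V = 1.392 m/s, Re = 2.31×10^5, ε/D = 2.55×10^-4, f = 0.01694, h_1 = f(L/D)V²/2g = 3.337 m
Pipe 2: V = 0.3665 m/s, Re = 1.19×10^5, ε/D = 4.45×10^-6, f = 0.01722, h_2 = f(L/D)V²/2g = 0.3580 m
Series → Q common, losses add: H = Σh = 3.695 m

H ≈ 3.70 m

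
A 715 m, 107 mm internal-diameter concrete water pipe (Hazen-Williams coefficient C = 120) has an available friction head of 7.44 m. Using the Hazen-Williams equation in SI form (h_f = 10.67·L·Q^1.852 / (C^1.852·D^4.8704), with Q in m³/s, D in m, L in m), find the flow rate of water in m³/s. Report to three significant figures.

Rearranging: Q = [h_f·C^1.852·D^4.8704 / (10.67·L)]^(1/1.852)
Q = [7.44·120^1.852·0.107^4.8704 / (10.67·715)]^0.540 = 0.007960 m³/s

Q ≈ 0.00796 m³/s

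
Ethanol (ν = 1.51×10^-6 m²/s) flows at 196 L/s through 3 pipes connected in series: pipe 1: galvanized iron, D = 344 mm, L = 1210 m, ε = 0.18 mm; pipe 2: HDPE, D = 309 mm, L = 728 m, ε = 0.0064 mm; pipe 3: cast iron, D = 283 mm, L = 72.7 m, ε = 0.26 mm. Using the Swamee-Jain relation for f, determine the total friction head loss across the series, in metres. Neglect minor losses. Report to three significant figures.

H ≈ 27.7 m

Pipe 1: V = 2.109 m/s, Re = 4.80×10^5, ε/D = 5.23×10^-4, f = 0.01796, h_1 = f(L/D)V²/2g = 14.32 m
Pipe 2: V = 2.614 m/s, Re = 5.35×10^5, ε/D = 2.07×10^-5, f = 0.01327, h_2 = f(L/D)V²/2g = 10.89 m
Pipe 3: V = 3.116 m/s, Re = 5.84×10^5, ε/D = 9.19×10^-4, f = 0.01990, h_3 = f(L/D)V²/2g = 2.530 m
Series → Q common, losses add: H = Σh = 27.73 m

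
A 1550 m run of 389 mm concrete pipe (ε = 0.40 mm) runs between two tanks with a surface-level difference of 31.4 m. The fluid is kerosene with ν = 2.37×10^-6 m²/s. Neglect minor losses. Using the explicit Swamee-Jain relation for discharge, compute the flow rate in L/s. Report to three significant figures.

Q ≈ 327 L/s

Swamee-Jain (Type II): Q = -0.965·√(gD⁵h_f/L)·ln[ε/(3.7D) + √(3.17ν²L/(gD³h_f))]
√(gD⁵h_f/L) = √(9.81·0.389⁵·31.4/1550) = 0.04207
ε/(3.7D) = 2.78×10^-4; √(3.17ν²L/(gD³h_f)) = 3.90×10^-5
Q = -0.965·0.04207·ln(3.169×10^-4) = 0.3271 m³/s
Check: V = 2.75 m/s, Re = 4.52×10^5, f = 0.02054, h_f = 31.6 m ≈ 31.4 m ✓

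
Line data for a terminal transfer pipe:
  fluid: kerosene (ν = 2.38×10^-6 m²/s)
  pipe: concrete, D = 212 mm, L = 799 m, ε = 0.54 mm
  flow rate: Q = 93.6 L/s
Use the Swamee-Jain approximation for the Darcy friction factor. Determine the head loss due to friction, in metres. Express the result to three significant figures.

h_f ≈ 34.9 m

V = 4Q/(πD²) = 4·0.0936/(π·0.212²) = 2.652 m/s
Re = VD/ν = 2.652·0.212/2.38×10^-6 = 2.36×10^5 → turbulent
ε/D = 0.54/212 = 0.00255
Swamee-Jain: f = 0.02581
h_f = f(L/D)V²/(2g) = 0.02581·(799/0.212)·2.652²/(2·9.81) = 34.86 m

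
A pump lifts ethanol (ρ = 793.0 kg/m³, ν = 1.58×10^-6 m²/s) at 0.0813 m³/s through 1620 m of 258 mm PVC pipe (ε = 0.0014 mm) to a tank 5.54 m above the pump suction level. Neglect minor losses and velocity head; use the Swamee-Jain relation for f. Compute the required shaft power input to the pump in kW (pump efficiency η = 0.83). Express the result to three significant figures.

V = 4Q/(πD²) = 1.555 m/s; Re = 2.54×10^5; ε/D = 5.43×10^-6; f = 0.01489
h_f = f(L/D)V²/2g = 11.53 m
Total head H = z + h_f = 5.54 + 11.53 = 17.07 m
P_hyd = ρgQH = 793.0·9.81·0.0813·17.07 = 10.79 kW
P_shaft = P_hyd/η = 10.79/0.83 = 13.00 kW

P_shaft ≈ 13.0 kW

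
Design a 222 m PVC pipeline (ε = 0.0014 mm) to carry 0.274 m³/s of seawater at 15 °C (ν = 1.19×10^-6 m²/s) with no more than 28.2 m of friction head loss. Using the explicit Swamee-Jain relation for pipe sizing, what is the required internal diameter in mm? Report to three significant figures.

Swamee-Jain (Type III): D = 0.66·[ε^1.25·(LQ²/(gh_f))^4.75 + ν·Q^9.4·(L/(gh_f))^5.2]^0.04
LQ²/(gh_f) = 0.06025; L/(gh_f) = 0.8025
Term 1 = ε^1.25·(…)^4.75 = 7.72×10^-14; Term 2 = ν·Q^9.4·(…)^5.2 = 1.97×10^-12
D = 0.66·(7.72×10^-14 + 1.97×10^-12)^0.04 = 0.2249 m = 225 mm
Check: V = 6.90 m/s, Re = 1.30×10^6, f = 0.01129, h_f = 27.0 m ≈ 28.2 m ✓

D ≈ 225 mm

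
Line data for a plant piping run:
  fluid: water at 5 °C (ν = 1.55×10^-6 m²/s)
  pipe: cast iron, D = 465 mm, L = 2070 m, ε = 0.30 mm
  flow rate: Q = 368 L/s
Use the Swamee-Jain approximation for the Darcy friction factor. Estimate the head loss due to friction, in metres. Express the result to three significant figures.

V = 4Q/(πD²) = 4·0.368/(π·0.465²) = 2.167 m/s
Re = VD/ν = 2.167·0.465/1.55×10^-6 = 6.50×10^5 → turbulent
ε/D = 0.30/465 = 6.45×10^-4
Swamee-Jain: f = 0.01844
h_f = f(L/D)V²/(2g) = 0.01844·(2070/0.465)·2.167²/(2·9.81) = 19.65 m

h_f ≈ 19.6 m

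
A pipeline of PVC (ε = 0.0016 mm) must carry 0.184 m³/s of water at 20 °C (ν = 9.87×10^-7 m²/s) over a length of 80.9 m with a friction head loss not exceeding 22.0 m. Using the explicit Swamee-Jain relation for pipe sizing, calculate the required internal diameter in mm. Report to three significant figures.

D ≈ 164 mm

Swamee-Jain (Type III): D = 0.66·[ε^1.25·(LQ²/(gh_f))^4.75 + ν·Q^9.4·(L/(gh_f))^5.2]^0.04
LQ²/(gh_f) = 0.01269; L/(gh_f) = 0.3748
Term 1 = ε^1.25·(…)^4.75 = 5.58×10^-17; Term 2 = ν·Q^9.4·(…)^5.2 = 7.37×10^-16
D = 0.66·(5.58×10^-17 + 7.37×10^-16)^0.04 = 0.1643 m = 164 mm
Check: V = 8.68 m/s, Re = 1.45×10^6, f = 0.01122, h_f = 21.2 m ≈ 22.0 m ✓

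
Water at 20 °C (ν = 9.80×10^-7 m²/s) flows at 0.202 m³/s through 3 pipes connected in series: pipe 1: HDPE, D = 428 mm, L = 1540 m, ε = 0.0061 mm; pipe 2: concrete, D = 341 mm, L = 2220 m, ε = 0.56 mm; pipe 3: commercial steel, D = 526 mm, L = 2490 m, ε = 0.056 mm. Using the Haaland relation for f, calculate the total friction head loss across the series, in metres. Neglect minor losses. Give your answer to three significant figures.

H ≈ 44.2 m

Pipe 1: V = 1.404 m/s, Re = 6.13×10^5, ε/D = 1.43×10^-5, f = 0.01279, h_1 = f(L/D)V²/2g = 4.623 m
Pipe 2: V = 2.212 m/s, Re = 7.70×10^5, ε/D = 0.00164, f = 0.02253, h_2 = f(L/D)V²/2g = 36.57 m
Pipe 3: V = 0.9296 m/s, Re = 4.99×10^5, ε/D = 1.06×10^-4, f = 0.01434, h_3 = f(L/D)V²/2g = 2.990 m
Series → Q common, losses add: H = Σh = 44.18 m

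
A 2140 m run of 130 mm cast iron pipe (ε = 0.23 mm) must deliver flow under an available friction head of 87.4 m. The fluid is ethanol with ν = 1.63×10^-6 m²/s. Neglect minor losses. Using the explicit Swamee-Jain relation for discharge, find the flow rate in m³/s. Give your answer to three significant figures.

Q ≈ 0.0278 m³/s

Swamee-Jain (Type II): Q = -0.965·√(gD⁵h_f/L)·ln[ε/(3.7D) + √(3.17ν²L/(gD³h_f))]
√(gD⁵h_f/L) = √(9.81·0.130⁵·87.4/2140) = 0.003857
ε/(3.7D) = 4.78×10^-4; √(3.17ν²L/(gD³h_f)) = 9.78×10^-5
Q = -0.965·0.003857·ln(5.760×10^-4) = 0.02776 m³/s
Check: V = 2.09 m/s, Re = 1.67×10^5, f = 0.02400, h_f = 88.1 m ≈ 87.4 m ✓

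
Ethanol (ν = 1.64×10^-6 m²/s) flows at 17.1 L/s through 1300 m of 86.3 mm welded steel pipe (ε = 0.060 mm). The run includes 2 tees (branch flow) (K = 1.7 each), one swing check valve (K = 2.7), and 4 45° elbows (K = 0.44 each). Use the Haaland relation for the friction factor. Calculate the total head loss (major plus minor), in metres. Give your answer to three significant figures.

V = 4Q/(πD²) = 2.923 m/s; V²/2g = 0.4356 m
Re = 1.54×10^5, ε/D = 6.95×10^-4 → f = 0.02000 (Haaland)
Major: h_f = f(L/D)·V²/2g = 0.02000·15064·0.4356 = 131.2 m
Minor: ΣK = 7.86; h_m = ΣK·V²/2g = 3.424 m
Total H_L = 131.2 + 3.424 = 134.7 m

H_L ≈ 135 m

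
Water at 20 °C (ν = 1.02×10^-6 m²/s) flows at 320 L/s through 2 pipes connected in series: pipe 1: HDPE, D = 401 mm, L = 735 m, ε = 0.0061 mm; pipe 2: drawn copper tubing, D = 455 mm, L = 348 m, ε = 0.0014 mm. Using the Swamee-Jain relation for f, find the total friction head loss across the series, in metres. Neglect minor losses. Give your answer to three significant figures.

H ≈ 8.99 m

Pipe 1: V = 2.534 m/s, Re = 9.96×10^5, ε/D = 1.52×10^-5, f = 0.01198, h_1 = f(L/D)V²/2g = 7.186 m
Pipe 2: V = 1.968 m/s, Re = 8.78×10^5, ε/D = 3.08×10^-6, f = 0.01194, h_2 = f(L/D)V²/2g = 1.802 m
Series → Q common, losses add: H = Σh = 8.988 m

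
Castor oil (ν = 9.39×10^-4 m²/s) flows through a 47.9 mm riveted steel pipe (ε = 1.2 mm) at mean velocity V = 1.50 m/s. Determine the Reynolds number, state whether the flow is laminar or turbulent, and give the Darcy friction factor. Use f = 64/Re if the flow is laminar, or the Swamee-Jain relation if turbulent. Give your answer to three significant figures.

Re ≈ 76.5; laminar; f = 64/Re ≈ 0.836

Re = VD/ν = 1.500·0.0479/9.39×10^-4 = 76.5
Re < 2300 → laminar → f = 64/Re = 0.8364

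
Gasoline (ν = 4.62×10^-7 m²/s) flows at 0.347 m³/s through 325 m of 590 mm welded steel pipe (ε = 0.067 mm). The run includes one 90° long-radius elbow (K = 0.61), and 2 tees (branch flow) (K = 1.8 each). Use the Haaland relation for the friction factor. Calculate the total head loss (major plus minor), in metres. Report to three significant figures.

H_L ≈ 0.938 m

V = 4Q/(πD²) = 1.269 m/s; V²/2g = 0.08211 m
Re = 1.62×10^6, ε/D = 1.14×10^-4 → f = 0.01311 (Haaland)
Major: h_f = f(L/D)·V²/2g = 0.01311·550.8·0.08211 = 0.5928 m
Minor: ΣK = 4.21; h_m = ΣK·V²/2g = 0.3457 m
Total H_L = 0.5928 + 0.3457 = 0.9385 m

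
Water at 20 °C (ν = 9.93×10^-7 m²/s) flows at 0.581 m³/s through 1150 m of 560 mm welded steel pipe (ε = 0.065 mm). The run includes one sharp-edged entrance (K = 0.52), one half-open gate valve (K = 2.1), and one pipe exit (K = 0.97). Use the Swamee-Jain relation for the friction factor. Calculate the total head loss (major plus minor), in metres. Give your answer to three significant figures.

V = 4Q/(πD²) = 2.359 m/s; V²/2g = 0.2836 m
Re = 1.33×10^6, ε/D = 1.16×10^-4 → f = 0.01346 (Swamee-Jain)
Major: h_f = f(L/D)·V²/2g = 0.01346·2054·0.2836 = 7.840 m
Minor: ΣK = 3.59; h_m = ΣK·V²/2g = 1.018 m
Total H_L = 7.840 + 1.018 = 8.859 m

H_L ≈ 8.86 m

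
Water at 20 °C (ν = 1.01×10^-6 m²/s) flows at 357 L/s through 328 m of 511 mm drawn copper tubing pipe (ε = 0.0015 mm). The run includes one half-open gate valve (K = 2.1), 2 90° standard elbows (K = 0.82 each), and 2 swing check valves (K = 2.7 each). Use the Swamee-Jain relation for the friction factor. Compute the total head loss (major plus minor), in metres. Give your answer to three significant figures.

H_L ≈ 2.59 m

V = 4Q/(πD²) = 1.741 m/s; V²/2g = 0.1544 m
Re = 8.81×10^5, ε/D = 2.94×10^-6 → f = 0.01193 (Swamee-Jain)
Major: h_f = f(L/D)·V²/2g = 0.01193·641.9·0.1544 = 1.182 m
Minor: ΣK = 9.14; h_m = ΣK·V²/2g = 1.412 m
Total H_L = 1.182 + 1.412 = 2.594 m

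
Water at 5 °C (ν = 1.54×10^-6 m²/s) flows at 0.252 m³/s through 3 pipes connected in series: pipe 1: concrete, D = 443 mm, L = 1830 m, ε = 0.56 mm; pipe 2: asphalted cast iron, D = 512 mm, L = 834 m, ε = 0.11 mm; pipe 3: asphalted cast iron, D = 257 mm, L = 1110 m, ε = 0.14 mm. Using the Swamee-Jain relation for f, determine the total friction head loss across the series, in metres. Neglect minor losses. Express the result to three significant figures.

H ≈ 106 m

Pipe 1: V = 1.635 m/s, Re = 4.70×10^5, ε/D = 0.00126, f = 0.02147, h_1 = f(L/D)V²/2g = 12.08 m
Pipe 2: V = 1.224 m/s, Re = 4.07×10^5, ε/D = 2.15×10^-4, f = 0.01593, h_2 = f(L/D)V²/2g = 1.982 m
Pipe 3: V = 4.858 m/s, Re = 8.11×10^5, ε/D = 5.45×10^-4, f = 0.01771, h_3 = f(L/D)V²/2g = 91.99 m
Series → Q common, losses add: H = Σh = 106.1 m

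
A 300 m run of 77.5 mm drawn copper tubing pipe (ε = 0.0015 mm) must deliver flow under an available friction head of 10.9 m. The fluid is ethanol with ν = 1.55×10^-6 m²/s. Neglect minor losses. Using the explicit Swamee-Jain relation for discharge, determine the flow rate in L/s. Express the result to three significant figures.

Q ≈ 8.12 L/s

Swamee-Jain (Type II): Q = -0.965·√(gD⁵h_f/L)·ln[ε/(3.7D) + √(3.17ν²L/(gD³h_f))]
√(gD⁵h_f/L) = √(9.81·0.0775⁵·10.9/300) = 9.983×10^-4
ε/(3.7D) = 5.23×10^-6; √(3.17ν²L/(gD³h_f)) = 2.14×10^-4
Q = -0.965·9.983×10^-4·ln(2.195×10^-4) = 0.008115 m³/s
Check: V = 1.72 m/s, Re = 8.60×10^4, f = 0.01855, h_f = 10.8 m ≈ 10.9 m ✓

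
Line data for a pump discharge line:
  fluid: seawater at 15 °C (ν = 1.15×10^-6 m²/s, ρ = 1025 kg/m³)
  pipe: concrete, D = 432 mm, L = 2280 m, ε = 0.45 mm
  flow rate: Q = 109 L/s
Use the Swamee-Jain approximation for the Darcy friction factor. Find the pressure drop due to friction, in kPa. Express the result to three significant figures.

V = 4Q/(πD²) = 4·0.109/(π·0.432²) = 0.7437 m/s
Re = VD/ν = 0.7437·0.432/1.15×10^-6 = 2.79×10^5 → turbulent
ε/D = 0.45/432 = 0.00104
Swamee-Jain: f = 0.02098
h_f = f(L/D)V²/(2g) = 0.02098·(2280/0.432)·0.7437²/(2·9.81) = 3.122 m
Δp = ρg·h_f = 1025·9.81·3.122 = 31.39 kPa

Δp ≈ 31.4 kPa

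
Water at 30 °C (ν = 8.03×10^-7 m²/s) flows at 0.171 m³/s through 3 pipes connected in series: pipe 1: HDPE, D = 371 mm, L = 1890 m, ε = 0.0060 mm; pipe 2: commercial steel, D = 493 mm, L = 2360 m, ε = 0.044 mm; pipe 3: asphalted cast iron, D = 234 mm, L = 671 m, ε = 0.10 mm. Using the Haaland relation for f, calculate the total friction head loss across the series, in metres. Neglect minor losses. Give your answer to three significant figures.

Pipe 1: V = 1.582 m/s, Re = 7.31×10^5, ε/D = 1.62×10^-5, f = 0.01246, h_1 = f(L/D)V²/2g = 8.098 m
Pipe 2: V = 0.8958 m/s, Re = 5.50×10^5, ε/D = 8.92×10^-5, f = 0.01398, h_2 = f(L/D)V²/2g = 2.738 m
Pipe 3: V = 3.976 m/s, Re = 1.16×10^6, ε/D = 4.27×10^-4, f = 0.01659, h_3 = f(L/D)V²/2g = 38.33 m
Series → Q common, losses add: H = Σh = 49.16 m

H ≈ 49.2 m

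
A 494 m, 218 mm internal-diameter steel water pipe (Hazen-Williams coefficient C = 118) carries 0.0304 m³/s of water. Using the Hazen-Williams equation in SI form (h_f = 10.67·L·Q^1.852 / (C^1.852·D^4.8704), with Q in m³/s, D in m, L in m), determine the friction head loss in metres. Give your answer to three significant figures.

h_f ≈ 1.98 m

h_f = 10.67·494·0.0304^1.852 / (118^1.852·0.218^4.8704) = 1.982 m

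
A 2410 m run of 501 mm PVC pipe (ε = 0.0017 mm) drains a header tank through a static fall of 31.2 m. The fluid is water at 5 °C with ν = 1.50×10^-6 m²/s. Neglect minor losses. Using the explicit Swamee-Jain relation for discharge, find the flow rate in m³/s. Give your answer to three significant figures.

Q ≈ 0.655 m³/s

Swamee-Jain (Type II): Q = -0.965·√(gD⁵h_f/L)·ln[ε/(3.7D) + √(3.17ν²L/(gD³h_f))]
√(gD⁵h_f/L) = √(9.81·0.501⁵·31.2/2410) = 0.06331
ε/(3.7D) = 9.17×10^-7; √(3.17ν²L/(gD³h_f)) = 2.11×10^-5
Q = -0.965·0.06331·ln(2.205×10^-5) = 0.6551 m³/s
Check: V = 3.32 m/s, Re = 1.11×10^6, f = 0.01150, h_f = 31.1 m ≈ 31.2 m ✓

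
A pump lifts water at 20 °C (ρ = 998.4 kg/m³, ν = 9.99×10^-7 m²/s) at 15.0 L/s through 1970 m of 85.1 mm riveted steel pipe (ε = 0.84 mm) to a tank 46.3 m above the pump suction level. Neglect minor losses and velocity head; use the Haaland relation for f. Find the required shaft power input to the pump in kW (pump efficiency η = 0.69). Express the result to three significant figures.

V = 4Q/(πD²) = 2.637 m/s; Re = 2.25×10^5; ε/D = 0.00987; f = 0.03807
h_f = f(L/D)V²/2g = 312.4 m
Total head H = z + h_f = 46.3 + 312.4 = 358.7 m
P_hyd = ρgQH = 998.4·9.81·0.0150·358.7 = 52.69 kW
P_shaft = P_hyd/η = 52.69/0.69 = 76.37 kW

P_shaft ≈ 76.4 kW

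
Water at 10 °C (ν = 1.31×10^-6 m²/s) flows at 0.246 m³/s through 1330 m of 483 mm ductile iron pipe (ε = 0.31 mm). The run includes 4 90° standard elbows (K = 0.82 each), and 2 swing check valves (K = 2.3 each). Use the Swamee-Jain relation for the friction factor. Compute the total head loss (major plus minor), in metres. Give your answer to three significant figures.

V = 4Q/(πD²) = 1.343 m/s; V²/2g = 0.09188 m
Re = 4.95×10^5, ε/D = 6.42×10^-4 → f = 0.01862 (Swamee-Jain)
Major: h_f = f(L/D)·V²/2g = 0.01862·2754·0.09188 = 4.710 m
Minor: ΣK = 7.88; h_m = ΣK·V²/2g = 0.7240 m
Total H_L = 4.710 + 0.7240 = 5.434 m

H_L ≈ 5.43 m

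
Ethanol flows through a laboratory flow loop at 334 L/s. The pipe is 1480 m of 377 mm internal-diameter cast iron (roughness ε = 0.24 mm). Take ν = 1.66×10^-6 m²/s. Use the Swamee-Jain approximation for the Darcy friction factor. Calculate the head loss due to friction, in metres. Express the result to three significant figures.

h_f ≈ 32.9 m

V = 4Q/(πD²) = 4·0.334/(π·0.377²) = 2.992 m/s
Re = VD/ν = 2.992·0.377/1.66×10^-6 = 6.80×10^5 → turbulent
ε/D = 0.24/377 = 6.37×10^-4
Swamee-Jain: f = 0.01837
h_f = f(L/D)V²/(2g) = 0.01837·(1480/0.377)·2.992²/(2·9.81) = 32.90 m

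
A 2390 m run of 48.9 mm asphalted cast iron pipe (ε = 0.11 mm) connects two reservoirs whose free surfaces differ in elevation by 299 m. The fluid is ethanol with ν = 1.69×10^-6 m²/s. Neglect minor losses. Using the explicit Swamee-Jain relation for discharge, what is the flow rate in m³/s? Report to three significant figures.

Q ≈ 0.00399 m³/s

Swamee-Jain (Type II): Q = -0.965·√(gD⁵h_f/L)·ln[ε/(3.7D) + √(3.17ν²L/(gD³h_f))]
√(gD⁵h_f/L) = √(9.81·0.0489⁵·299/2390) = 5.858×10^-4
ε/(3.7D) = 6.08×10^-4; √(3.17ν²L/(gD³h_f)) = 2.51×10^-4
Q = -0.965·5.858×10^-4·ln(8.591×10^-4) = 0.003991 m³/s
Check: V = 2.12 m/s, Re = 6.15×10^4, f = 0.02686, h_f = 302 m ≈ 299 m ✓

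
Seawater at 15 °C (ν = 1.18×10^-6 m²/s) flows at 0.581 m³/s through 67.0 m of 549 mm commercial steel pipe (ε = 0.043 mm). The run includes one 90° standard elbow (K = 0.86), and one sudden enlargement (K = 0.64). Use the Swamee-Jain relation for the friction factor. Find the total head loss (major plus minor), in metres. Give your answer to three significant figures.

H_L ≈ 0.948 m

V = 4Q/(πD²) = 2.454 m/s; V²/2g = 0.3070 m
Re = 1.14×10^6, ε/D = 7.83×10^-5 → f = 0.01302 (Swamee-Jain)
Major: h_f = f(L/D)·V²/2g = 0.01302·122.0·0.3070 = 0.4877 m
Minor: ΣK = 1.50; h_m = ΣK·V²/2g = 0.4605 m
Total H_L = 0.4877 + 0.4605 = 0.9483 m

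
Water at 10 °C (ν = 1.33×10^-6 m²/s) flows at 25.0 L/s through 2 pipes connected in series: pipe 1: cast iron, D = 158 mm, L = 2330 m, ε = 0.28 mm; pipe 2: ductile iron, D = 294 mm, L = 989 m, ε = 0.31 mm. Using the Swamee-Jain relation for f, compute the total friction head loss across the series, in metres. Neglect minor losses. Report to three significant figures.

Pipe 1: V = 1.275 m/s, Re = 1.51×10^5, ε/D = 0.00177, f = 0.02413, h_1 = f(L/D)V²/2g = 29.48 m
Pipe 2: V = 0.3683 m/s, Re = 8.14×10^4, ε/D = 0.00105, f = 0.02298, h_2 = f(L/D)V²/2g = 0.5344 m
Series → Q common, losses add: H = Σh = 30.02 m

H ≈ 30.0 m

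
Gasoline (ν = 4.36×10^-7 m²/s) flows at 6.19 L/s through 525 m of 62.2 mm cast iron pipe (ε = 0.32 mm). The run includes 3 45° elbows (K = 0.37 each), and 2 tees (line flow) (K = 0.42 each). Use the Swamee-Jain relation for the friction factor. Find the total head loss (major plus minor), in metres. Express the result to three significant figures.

V = 4Q/(πD²) = 2.037 m/s; V²/2g = 0.2115 m
Re = 2.91×10^5, ε/D = 0.00514 → f = 0.03109 (Swamee-Jain)
Major: h_f = f(L/D)·V²/2g = 0.03109·8441·0.2115 = 55.51 m
Minor: ΣK = 1.95; h_m = ΣK·V²/2g = 0.4125 m
Total H_L = 55.51 + 0.4125 = 55.92 m

H_L ≈ 55.9 m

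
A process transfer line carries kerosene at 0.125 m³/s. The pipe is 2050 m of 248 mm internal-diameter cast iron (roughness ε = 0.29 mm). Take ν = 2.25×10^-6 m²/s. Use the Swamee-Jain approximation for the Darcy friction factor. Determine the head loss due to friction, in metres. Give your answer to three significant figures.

V = 4Q/(πD²) = 4·0.125/(π·0.248²) = 2.588 m/s
Re = VD/ν = 2.588·0.248/2.25×10^-6 = 2.85×10^5 → turbulent
ε/D = 0.29/248 = 0.00117
Swamee-Jain: f = 0.02147
h_f = f(L/D)V²/(2g) = 0.02147·(2050/0.248)·2.588²/(2·9.81) = 60.56 m

h_f ≈ 60.6 m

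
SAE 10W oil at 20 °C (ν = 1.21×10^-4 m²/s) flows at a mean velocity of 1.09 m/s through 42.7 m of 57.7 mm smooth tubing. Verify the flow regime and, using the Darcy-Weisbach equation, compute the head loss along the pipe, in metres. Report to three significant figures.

Re = VD/ν = 1.09·0.05770/1.21×10^-4 = 520 → laminar (Re < 2300)
f = 64/Re = 0.1231
h_f = f(L/D)V²/(2g) = 0.1231·(42.7/0.05770)·1.09²/(2·9.81) = 5.518 m

h_f ≈ 5.52 m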